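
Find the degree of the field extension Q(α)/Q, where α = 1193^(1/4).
[Q(α):Q] = 4

α is a root of x^4 - 1193. By Eisenstein's criterion at the prime p = 1193 (which divides the constant term 1193 but p^2 = 1423249 does not, since 1193 is squarefree), x^4 - 1193 is irreducible over Q. Hence [Q(α):Q] = 4.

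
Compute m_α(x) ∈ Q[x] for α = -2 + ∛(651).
m_α(x) = x^3 + 6x^2 + 12x - 643

Set β = α + 2 = ∛(651), so β^3 = 651. Then (α + 2)^3 - 651 = 0, i.e. α is a root of g(x) = (x + 2)^3 - 651 = x^3 + 6x^2 + 12x - 643. Since g(x) = h(x + 2) where h(x) = x^3 - 651, and h is irreducible over Q (because 651 is not a perfect cube, so h has no rational root, and a monic cubic with no rational root is irreducible), g is also irreducible (irreducibility is preserved under the substitution x → x + 2). Hence m_α(x) = x^3 + 6x^2 + 12x - 643.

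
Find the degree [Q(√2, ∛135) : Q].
[Q(√2, ∛135) : Q] = 6

Let L = Q(√2, ∛135). Since Q(√2) ⊂ L and [Q(√2):Q] = 2, the tower law gives 2 | [L:Q]. Likewise Q(∛135) ⊂ L with [Q(∛135):Q] = 3 (because 135 is not a perfect cube), so 3 | [L:Q]. As gcd(2,3) = 1, [L:Q] is divisible by 6. Conversely L is generated over Q by √2 and ∛135, so [L:Q] ≤ 2·3 = 6. Therefore [Q(√2, ∛135) : Q] = 6.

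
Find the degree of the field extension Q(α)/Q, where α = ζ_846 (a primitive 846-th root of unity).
[Q(α):Q] = 276

The minimal polynomial of ζ_846 over Q is the 846-th cyclotomic polynomial Φ_846(x), which is irreducible over Q and has degree φ(846) = 276. Hence [Q(α):Q] = φ(846) = 276.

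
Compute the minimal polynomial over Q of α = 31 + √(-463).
m_α(x) = x^2 - 62x + 1424

From α - 31 = √(-463), squaring gives (α - 31)^2 = -463, i.e. α^2 - 62α + 961 = -463, so α^2 - 62α + 1424 = 0. The discriminant of x^2 - 62x + 1424 is (-62)^2 - 4·(1424) = 3844 - 5696 = -1852, and 4·(-463) is not a perfect square in Q since -463 is squarefree and ≠ 1. Hence x^2 - 62x + 1424 is irreducible over Q and is the minimal polynomial of α.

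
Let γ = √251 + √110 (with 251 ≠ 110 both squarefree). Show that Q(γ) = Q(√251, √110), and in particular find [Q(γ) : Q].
[Q(γ) : Q] = 4 (equivalently, Q(γ) = Q(√251, √110))

Obviously Q(γ) ⊆ Q(√251, √110), and [Q(√251, √110):Q] = 4 (since 251, 110 are distinct squarefree integers > 1 with 27610 not a perfect square). To show equality we compute the minimal polynomial of γ. From γ = √251 + √110: γ^2 = 251 + 2√(27610) + 110 = 361 + 2√(27610), so γ^2 - 361 = 2√(27610); squaring, (γ^2 - 361)^2 = 4·27610, i.e. γ^4 - 722γ^2 + 130321 - 110440 = 0, i.e. γ^4 - 722γ^2 + 19881 = 0. So γ is a root of x^4 - 722x^2 + 19881. This polynomial is irreducible over Q: it has no rational root (each ±√251 ± √110 is irrational), and any factorization into two quadratics over Q would force √(27610) ∈ Q (pairing opposite roots) or √251, √110 ∈ Q (other pairings), all impossible. Hence [Q(γ):Q] = 4 = [Q(√251, √110):Q], so Q(γ) = Q(√251, √110).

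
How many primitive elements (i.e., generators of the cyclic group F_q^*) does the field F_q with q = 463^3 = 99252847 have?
There are φ(99252846) = 24416640 primitive elements

F_q^* is cyclic of order q - 1 = 99252846. A cyclic group of order m has exactly φ(m) generators. Here m = 99252846 = 2 · 3^2 · 7 · 11 · 19 · 3769, so the number of primitive elements is φ(99252846) = 24416640.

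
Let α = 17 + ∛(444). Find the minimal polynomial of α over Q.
m_α(x) = x^3 - 51x^2 + 867x - 5357

Set β = α - 17 = ∛(444), so β^3 = 444. Then (α - 17)^3 - 444 = 0, i.e. α is a root of g(x) = (x - 17)^3 - 444 = x^3 - 51x^2 + 867x - 5357. Since g(x) = h(x - 17) where h(x) = x^3 - 444, and h is irreducible over Q (because 444 is not a perfect cube, so h has no rational root, and a monic cubic with no rational root is irreducible), g is also irreducible (irreducibility is preserved under the substitution x → x - 17). Hence m_α(x) = x^3 - 51x^2 + 867x - 5357.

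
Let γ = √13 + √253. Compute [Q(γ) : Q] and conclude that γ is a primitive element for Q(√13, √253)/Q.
[Q(γ) : Q] = 4 (equivalently, Q(γ) = Q(√13, √253))

Obviously Q(γ) ⊆ Q(√13, √253), and [Q(√13, √253):Q] = 4 (since 13, 253 are distinct squarefree integers > 1 with 3289 not a perfect square). To show equality we compute the minimal polynomial of γ. From γ = √13 + √253: γ^2 = 13 + 2√(3289) + 253 = 266 + 2√(3289), so γ^2 - 266 = 2√(3289); squaring, (γ^2 - 266)^2 = 4·3289, i.e. γ^4 - 532γ^2 + 70756 - 13156 = 0, i.e. γ^4 - 532γ^2 + 57600 = 0. So γ is a root of x^4 - 532x^2 + 57600. This polynomial is irreducible over Q: it has no rational root (each ±√13 ± √253 is irrational), and any factorization into two quadratics over Q would force √(3289) ∈ Q (pairing opposite roots) or √13, √253 ∈ Q (other pairings), all impossible. Hence [Q(γ):Q] = 4 = [Q(√13, √253):Q], so Q(γ) = Q(√13, √253).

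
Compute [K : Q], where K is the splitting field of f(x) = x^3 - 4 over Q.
[K : Q] = 6

The roots of x^3 - 4 are ∛4, ω∛4, ω^2∛4 where ω = e^(2πi/3) is a primitive cube root of unity, so K = Q(∛4, ω). Now [Q(∛4):Q] = 3 (since 4 is not a perfect cube, x^3 - 4 is irreducible) and [Q(ω):Q] = 2. Both 2 and 3 divide [K:Q], and [K:Q] ≤ 3·2 = 6, so [K:Q] = 6. (Equivalently: Q(∛4) ⊂ R but ω ∉ R, so [K : Q(∛4)] = 2.)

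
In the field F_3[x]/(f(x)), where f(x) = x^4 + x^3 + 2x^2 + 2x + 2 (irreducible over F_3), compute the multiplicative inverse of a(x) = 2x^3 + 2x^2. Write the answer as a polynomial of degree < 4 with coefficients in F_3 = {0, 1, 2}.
a(x)^(-1) ≡ x^3 + x^2 + x + 2 (mod f(x))

Since f is irreducible over F_3, F_3[x]/(f) is a field and a(x) ≠ 0 has an inverse. Apply the extended Euclidean algorithm to f(x) and a(x) in F_3[x]: f(x) = (2x)·a(x) + (2x^2 + 2x + 2);  a(x) = (x)·(2x^2 + 2x + 2) + (x);  (2x^2 + 2x + 2) = (2x + 2)·(x) + (2). The last nonzero remainder is the constant 2 = gcd(f, a) in F_3. Back-substituting through the division chain expresses 2 = s(x)·a(x) + t(x)·f(x) with s(x) ≡ 2x^3 + 2x^2 + 2x + 1 (mod f), so (2x^3 + 2x^2 + 2x + 1)·a(x) ≡ 2 (mod f). Multiplying by 2^(-1) ≡ 2 in F_3 gives a(x)^(-1) ≡ 2·(2x^3 + 2x^2 + 2x + 1) ≡ x^3 + x^2 + x + 2 (mod f). Check: (2x^3 + 2x^2)·(x^3 + x^2 + x + 2) = 2x^6 + x^5 + x^4 + x^2 ≡ 1 (mod x^4 + x^3 + 2x^2 + 2x + 2).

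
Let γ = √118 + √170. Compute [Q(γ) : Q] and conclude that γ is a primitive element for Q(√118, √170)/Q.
[Q(γ) : Q] = 4 (equivalently, Q(γ) = Q(√118, √170))

Obviously Q(γ) ⊆ Q(√118, √170), and [Q(√118, √170):Q] = 4 (since 118, 170 are distinct squarefree integers > 1 with 20060 not a perfect square). To show equality we compute the minimal polynomial of γ. From γ = √118 + √170: γ^2 = 118 + 2√(20060) + 170 = 288 + 2√(20060), so γ^2 - 288 = 2√(20060); squaring, (γ^2 - 288)^2 = 4·20060, i.e. γ^4 - 576γ^2 + 82944 - 80240 = 0, i.e. γ^4 - 576γ^2 + 2704 = 0. So γ is a root of x^4 - 576x^2 + 2704. This polynomial is irreducible over Q: it has no rational root (each ±√118 ± √170 is irrational), and any factorization into two quadratics over Q would force √(20060) ∈ Q (pairing opposite roots) or √118, √170 ∈ Q (other pairings), all impossible. Hence [Q(γ):Q] = 4 = [Q(√118, √170):Q], so Q(γ) = Q(√118, √170).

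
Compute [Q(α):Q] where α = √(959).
[Q(α):Q] = 2

[Q(α):Q] equals the degree of the minimal polynomial of α. Here α^2 = 959 and x^2 - 959 is irreducible (d = 959 is squarefree, ≠ 1, hence not a square), so deg(m_α) = 2. Thus [Q(α):Q] = 2.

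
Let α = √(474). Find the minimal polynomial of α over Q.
m_α(x) = x^2 - 474

α satisfies α^2 - 474 = 0, so x^2 - 474 annihilates α. Since d = 474 is squarefree and ≠ 1, it is not a perfect square in Q, so x^2 - 474 has no rational root and is therefore irreducible over Q (a degree-2 polynomial over a field is irreducible iff it has no root). Hence m_α(x) = x^2 - 474.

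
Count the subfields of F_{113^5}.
F_{113^5} has 2 subfields

The subfields of F_{p^n} are exactly the fields F_{p^d} for d | n (each is the fixed field of the unique index-d subgroup of Gal(F_{p^n}/F_p) ≅ Z/nZ). The divisors of n = 5 are {1, 5}, giving 2 subfields: F_{113^1}, F_{113^5}.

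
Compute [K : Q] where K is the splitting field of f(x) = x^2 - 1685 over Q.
[K : Q] = 2

f(x) = x^2 - 1685 factors as (x - √1685)(x + √1685). The splitting field is K = Q(√1685). Since 1685 is squarefree and > 1, it is not a perfect square, so x^2 - 1685 is irreducible over Q and [Q(√1685) : Q] = 2. Hence [K : Q] = 2.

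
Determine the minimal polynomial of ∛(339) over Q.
m_α(x) = x^3 - 339

α satisfies α^3 = 339, so x^3 - 339 annihilates α. By the rational root test, a rational root p/q (in lowest terms) of x^3 - 339 would satisfy p^3 = 339 q^3, forcing q = 1 and p^3 = 339; but 339 is not a perfect cube, contradiction. A monic cubic over Q with no rational root is irreducible (any nontrivial factorization would include a linear factor). Hence x^3 - 339 is the minimal polynomial of α, and in particular [Q(α):Q] = 3.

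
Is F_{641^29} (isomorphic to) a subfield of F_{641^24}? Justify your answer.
No: F_{641^29} is not a subfield of F_{641^24}

F_{p^m} embeds in F_{p^n} iff m | n. Here 29 ∤ 24 (since 24 = 0·29 + 24 with remainder 24 ≠ 0), so F_{641^29} is not a subfield of F_{641^24}. Equivalently: if it were, the tower law would give 29 = [F_{641^29}:F_641] dividing [F_{641^24}:F_641] = 24, contradiction.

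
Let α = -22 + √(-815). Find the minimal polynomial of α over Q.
m_α(x) = x^2 + 44x + 1299

From α + 22 = √(-815), squaring gives (α + 22)^2 = -815, i.e. α^2 + 44α + 484 = -815, so α^2 + 44α + 1299 = 0. The discriminant of x^2 + 44x + 1299 is (44)^2 - 4·(1299) = 1936 - 5196 = -3260, and 4·(-815) is not a perfect square in Q since -815 is squarefree and ≠ 1. Hence x^2 + 44x + 1299 is irreducible over Q and is the minimal polynomial of α.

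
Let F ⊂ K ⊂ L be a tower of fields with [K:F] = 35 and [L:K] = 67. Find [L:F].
[L:F] = 2345

The tower law says that for any tower of field extensions F ⊂ K ⊂ L with finite degrees, [L:F] = [L:K] · [K:F]. Here this gives [L:F] = 67 · 35 = 2345.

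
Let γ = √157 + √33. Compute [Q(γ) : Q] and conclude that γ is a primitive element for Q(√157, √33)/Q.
[Q(γ) : Q] = 4 (equivalently, Q(γ) = Q(√157, √33))

Obviously Q(γ) ⊆ Q(√157, √33), and [Q(√157, √33):Q] = 4 (since 157, 33 are distinct squarefree integers > 1 with 5181 not a perfect square). To show equality we compute the minimal polynomial of γ. From γ = √157 + √33: γ^2 = 157 + 2√(5181) + 33 = 190 + 2√(5181), so γ^2 - 190 = 2√(5181); squaring, (γ^2 - 190)^2 = 4·5181, i.e. γ^4 - 380γ^2 + 36100 - 20724 = 0, i.e. γ^4 - 380γ^2 + 15376 = 0. So γ is a root of x^4 - 380x^2 + 15376. This polynomial is irreducible over Q: it has no rational root (each ±√157 ± √33 is irrational), and any factorization into two quadratics over Q would force √(5181) ∈ Q (pairing opposite roots) or √157, √33 ∈ Q (other pairings), all impossible. Hence [Q(γ):Q] = 4 = [Q(√157, √33):Q], so Q(γ) = Q(√157, √33).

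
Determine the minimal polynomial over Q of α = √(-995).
m_α(x) = x^2 + 995

α satisfies α^2 + 995 = 0, so x^2 + 995 annihilates α. Since d = -995 is squarefree and ≠ 1, it is not a perfect square in Q, so x^2 + 995 has no rational root and is therefore irreducible over Q (a degree-2 polynomial over a field is irreducible iff it has no root). Hence m_α(x) = x^2 + 995.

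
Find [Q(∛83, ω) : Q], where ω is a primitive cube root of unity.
[Q(∛83, ω) : Q] = 6

[Q(∛83):Q] = 3 (min poly x^3 - 83, irreducible since 83 is not a perfect cube). [Q(ω):Q] = 2 (min poly x^2 + x + 1). Since Q(∛83) ⊂ R and ω ∉ R, we have ω ∉ Q(∛83), so x^2 + x + 1 remains irreducible over Q(∛83) and [Q(∛83, ω) : Q(∛83)] = 2. By the tower law, [Q(∛83, ω) : Q] = 3 · 2 = 6. (In fact Q(∛83, ω) is the splitting field of x^3 - 83 over Q.)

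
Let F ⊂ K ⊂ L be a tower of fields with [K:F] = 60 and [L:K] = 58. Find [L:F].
[L:F] = 3480

The tower law says that for any tower of field extensions F ⊂ K ⊂ L with finite degrees, [L:F] = [L:K] · [K:F]. Here this gives [L:F] = 58 · 60 = 3480.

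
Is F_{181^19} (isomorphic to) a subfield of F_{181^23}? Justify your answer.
No: F_{181^19} is not a subfield of F_{181^23}

F_{p^m} embeds in F_{p^n} iff m | n. Here 19 ∤ 23 (since 23 = 1·19 + 4 with remainder 4 ≠ 0), so F_{181^19} is not a subfield of F_{181^23}. Equivalently: if it were, the tower law would give 19 = [F_{181^19}:F_181] dividing [F_{181^23}:F_181] = 23, contradiction.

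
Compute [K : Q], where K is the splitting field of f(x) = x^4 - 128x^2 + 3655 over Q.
[K : Q] = 4

Solving the quadratic in x^2: x^2 = (128 ± √(128^2 - 4·3655))/2 = (128 ± √1764)/2 = (128 ± 42)/2, giving x^2 = 43 or x^2 = 85. So f(x) = (x^2 - 43)(x^2 - 85) and the roots of f are ±√43, ±√85. Hence the splitting field is K = Q(√43, √85). Since 43 and 85 are distinct squarefree integers > 1, their product 3655 is not a perfect square, so √85 ∉ Q(√43). By the tower law [K:Q] = [Q(√43,√85):Q(√43)] · [Q(√43):Q] = 2 · 2 = 4.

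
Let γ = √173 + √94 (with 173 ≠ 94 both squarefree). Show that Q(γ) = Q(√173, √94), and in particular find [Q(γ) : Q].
[Q(γ) : Q] = 4 (equivalently, Q(γ) = Q(√173, √94))

Obviously Q(γ) ⊆ Q(√173, √94), and [Q(√173, √94):Q] = 4 (since 173, 94 are distinct squarefree integers > 1 with 16262 not a perfect square). To show equality we compute the minimal polynomial of γ. From γ = √173 + √94: γ^2 = 173 + 2√(16262) + 94 = 267 + 2√(16262), so γ^2 - 267 = 2√(16262); squaring, (γ^2 - 267)^2 = 4·16262, i.e. γ^4 - 534γ^2 + 71289 - 65048 = 0, i.e. γ^4 - 534γ^2 + 6241 = 0. So γ is a root of x^4 - 534x^2 + 6241. This polynomial is irreducible over Q: it has no rational root (each ±√173 ± √94 is irrational), and any factorization into two quadratics over Q would force √(16262) ∈ Q (pairing opposite roots) or √173, √94 ∈ Q (other pairings), all impossible. Hence [Q(γ):Q] = 4 = [Q(√173, √94):Q], so Q(γ) = Q(√173, √94).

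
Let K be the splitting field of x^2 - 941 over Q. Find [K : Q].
[K : Q] = 2

f(x) = x^2 - 941 factors as (x - √941)(x + √941). The splitting field is K = Q(√941). Since 941 is squarefree and > 1, it is not a perfect square, so x^2 - 941 is irreducible over Q and [Q(√941) : Q] = 2. Hence [K : Q] = 2.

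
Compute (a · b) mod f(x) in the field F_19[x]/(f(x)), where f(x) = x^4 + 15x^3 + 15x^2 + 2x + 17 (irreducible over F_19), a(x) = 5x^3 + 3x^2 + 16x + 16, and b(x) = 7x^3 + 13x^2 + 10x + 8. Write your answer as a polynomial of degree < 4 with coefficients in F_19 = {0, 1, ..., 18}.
a · b ≡ 10x^3 + 12x^2 + 17x + 15 (mod f(x))

Multiply in F_19[x]: a(x)·b(x) = (5x^3 + 3x^2 + 16x + 16)·(7x^3 + 13x^2 + 10x + 8) = 16x^6 + 10x^5 + 11x^4 + 10x^3 + 12x^2 + 3x + 14. This has degree ≥ 4, so divide by f(x) over F_19: 16x^6 + 10x^5 + 11x^4 + 10x^3 + 12x^2 + 3x + 14 = (16x^2 + 17x + 10)·(x^4 + 15x^3 + 15x^2 + 2x + 17) + (10x^3 + 12x^2 + 17x + 15). Hence a·b ≡ 10x^3 + 12x^2 + 17x + 15 (mod f). (F_19[x]/(f) is a field with 19^4 = 130321 elements since f is irreducible of degree 4.)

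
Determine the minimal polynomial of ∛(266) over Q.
m_α(x) = x^3 - 266

α satisfies α^3 = 266, so x^3 - 266 annihilates α. By the rational root test, a rational root p/q (in lowest terms) of x^3 - 266 would satisfy p^3 = 266 q^3, forcing q = 1 and p^3 = 266; but 266 is not a perfect cube, contradiction. A monic cubic over Q with no rational root is irreducible (any nontrivial factorization would include a linear factor). Hence x^3 - 266 is the minimal polynomial of α, and in particular [Q(α):Q] = 3.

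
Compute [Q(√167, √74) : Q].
[Q(√167, √74) : Q] = 4

[Q(√167):Q] = 2 (min poly x^2 - 167, irreducible since 167 is squarefree > 1). For the top step, suppose √74 ∈ Q(√167), say √74 = c + d√167 with c, d ∈ Q. Squaring: 74 = c^2 + 167d^2 + 2cd√167. Since √167 ∉ Q this forces 2cd = 0. If d = 0 then √74 = c ∈ Q, contradicting 74 squarefree > 1. If c = 0 then 74 = 167d^2, so 167·74 = (167d)^2 is a perfect square in Q — but 167·74 = 12358 is not a perfect square (since 167 and 74 are distinct squarefree integers). Contradiction. Hence √74 ∉ Q(√167), so x^2 - 74 stays irreducible over Q(√167) and [Q(√167, √74) : Q(√167)] = 2. By the tower law, [Q(√167, √74) : Q] = 2 · 2 = 4.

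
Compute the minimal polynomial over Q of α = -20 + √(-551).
m_α(x) = x^2 + 40x + 951

From α + 20 = √(-551), squaring gives (α + 20)^2 = -551, i.e. α^2 + 40α + 400 = -551, so α^2 + 40α + 951 = 0. The discriminant of x^2 + 40x + 951 is (40)^2 - 4·(951) = 1600 - 3804 = -2204, and 4·(-551) is not a perfect square in Q since -551 is squarefree and ≠ 1. Hence x^2 + 40x + 951 is irreducible over Q and is the minimal polynomial of α.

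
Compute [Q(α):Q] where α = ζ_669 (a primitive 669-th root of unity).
[Q(α):Q] = 444

The minimal polynomial of ζ_669 over Q is the 669-th cyclotomic polynomial Φ_669(x), which is irreducible over Q and has degree φ(669) = 444. Hence [Q(α):Q] = φ(669) = 444.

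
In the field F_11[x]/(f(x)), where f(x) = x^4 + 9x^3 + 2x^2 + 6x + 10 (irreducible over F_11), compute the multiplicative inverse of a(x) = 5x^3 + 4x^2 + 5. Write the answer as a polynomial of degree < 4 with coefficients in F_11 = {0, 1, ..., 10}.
a(x)^(-1) ≡ 2x^3 + 8x^2 + 9x + 10 (mod f(x))

Since f is irreducible over F_11, F_11[x]/(f) is a field and a(x) ≠ 0 has an inverse. Apply the extended Euclidean algorithm to f(x) and a(x) in F_11[x]: f(x) = (9x + 10)·a(x) + (6x^2 + 5x + 4);  a(x) = (10x + 7)·(6x^2 + 5x + 4) + (2x + 10);  (6x^2 + 5x + 4) = (3x + 4)·(2x + 10) + (8). The last nonzero remainder is the constant 8 = gcd(f, a) in F_11. Back-substituting through the division chain expresses 8 = s(x)·a(x) + t(x)·f(x) with s(x) ≡ 5x^3 + 9x^2 + 6x + 3 (mod f), so (5x^3 + 9x^2 + 6x + 3)·a(x) ≡ 8 (mod f). Multiplying by 8^(-1) ≡ 7 in F_11 gives a(x)^(-1) ≡ 7·(5x^3 + 9x^2 + 6x + 3) ≡ 2x^3 + 8x^2 + 9x + 10 (mod f). Check: (5x^3 + 4x^2 + 5)·(2x^3 + 8x^2 + 9x + 10) = 10x^6 + 4x^5 + 8x^3 + 3x^2 + x + 6 ≡ 1 (mod x^4 + 9x^3 + 2x^2 + 6x + 10).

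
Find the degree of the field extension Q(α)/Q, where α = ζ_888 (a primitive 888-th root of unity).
[Q(α):Q] = 288

The minimal polynomial of ζ_888 over Q is the 888-th cyclotomic polynomial Φ_888(x), which is irreducible over Q and has degree φ(888) = 288. Hence [Q(α):Q] = φ(888) = 288.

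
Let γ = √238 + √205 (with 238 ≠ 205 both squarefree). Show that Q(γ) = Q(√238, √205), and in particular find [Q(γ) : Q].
[Q(γ) : Q] = 4 (equivalently, Q(γ) = Q(√238, √205))

Obviously Q(γ) ⊆ Q(√238, √205), and [Q(√238, √205):Q] = 4 (since 238, 205 are distinct squarefree integers > 1 with 48790 not a perfect square). To show equality we compute the minimal polynomial of γ. From γ = √238 + √205: γ^2 = 238 + 2√(48790) + 205 = 443 + 2√(48790), so γ^2 - 443 = 2√(48790); squaring, (γ^2 - 443)^2 = 4·48790, i.e. γ^4 - 886γ^2 + 196249 - 195160 = 0, i.e. γ^4 - 886γ^2 + 1089 = 0. So γ is a root of x^4 - 886x^2 + 1089. This polynomial is irreducible over Q: it has no rational root (each ±√238 ± √205 is irrational), and any factorization into two quadratics over Q would force √(48790) ∈ Q (pairing opposite roots) or √238, √205 ∈ Q (other pairings), all impossible. Hence [Q(γ):Q] = 4 = [Q(√238, √205):Q], so Q(γ) = Q(√238, √205).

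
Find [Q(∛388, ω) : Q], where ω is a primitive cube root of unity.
[Q(∛388, ω) : Q] = 6

[Q(∛388):Q] = 3 (min poly x^3 - 388, irreducible since 388 is not a perfect cube). [Q(ω):Q] = 2 (min poly x^2 + x + 1). Since Q(∛388) ⊂ R and ω ∉ R, we have ω ∉ Q(∛388), so x^2 + x + 1 remains irreducible over Q(∛388) and [Q(∛388, ω) : Q(∛388)] = 2. By the tower law, [Q(∛388, ω) : Q] = 3 · 2 = 6. (In fact Q(∛388, ω) is the splitting field of x^3 - 388 over Q.)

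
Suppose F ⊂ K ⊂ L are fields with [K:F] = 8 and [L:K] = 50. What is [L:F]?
[L:F] = 400

The tower law says that for any tower of field extensions F ⊂ K ⊂ L with finite degrees, [L:F] = [L:K] · [K:F]. Here this gives [L:F] = 50 · 8 = 400.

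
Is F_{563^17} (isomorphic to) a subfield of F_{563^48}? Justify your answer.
No: F_{563^17} is not a subfield of F_{563^48}

F_{p^m} embeds in F_{p^n} iff m | n. Here 17 ∤ 48 (since 48 = 2·17 + 14 with remainder 14 ≠ 0), so F_{563^17} is not a subfield of F_{563^48}. Equivalently: if it were, the tower law would give 17 = [F_{563^17}:F_563] dividing [F_{563^48}:F_563] = 48, contradiction.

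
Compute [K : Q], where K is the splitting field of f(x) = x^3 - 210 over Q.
[K : Q] = 6

The roots of x^3 - 210 are ∛210, ω∛210, ω^2∛210 where ω = e^(2πi/3) is a primitive cube root of unity, so K = Q(∛210, ω). Now [Q(∛210):Q] = 3 (since 210 is not a perfect cube, x^3 - 210 is irreducible) and [Q(ω):Q] = 2. Both 2 and 3 divide [K:Q], and [K:Q] ≤ 3·2 = 6, so [K:Q] = 6. (Equivalently: Q(∛210) ⊂ R but ω ∉ R, so [K : Q(∛210)] = 2.)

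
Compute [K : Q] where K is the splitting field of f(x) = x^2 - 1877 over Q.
[K : Q] = 2

f(x) = x^2 - 1877 factors as (x - √1877)(x + √1877). The splitting field is K = Q(√1877). Since 1877 is squarefree and > 1, it is not a perfect square, so x^2 - 1877 is irreducible over Q and [Q(√1877) : Q] = 2. Hence [K : Q] = 2.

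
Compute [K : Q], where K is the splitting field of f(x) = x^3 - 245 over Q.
[K : Q] = 6

The roots of x^3 - 245 are ∛245, ω∛245, ω^2∛245 where ω = e^(2πi/3) is a primitive cube root of unity, so K = Q(∛245, ω). Now [Q(∛245):Q] = 3 (since 245 is not a perfect cube, x^3 - 245 is irreducible) and [Q(ω):Q] = 2. Both 2 and 3 divide [K:Q], and [K:Q] ≤ 3·2 = 6, so [K:Q] = 6. (Equivalently: Q(∛245) ⊂ R but ω ∉ R, so [K : Q(∛245)] = 2.)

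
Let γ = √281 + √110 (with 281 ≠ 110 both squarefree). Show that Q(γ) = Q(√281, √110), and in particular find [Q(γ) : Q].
[Q(γ) : Q] = 4 (equivalently, Q(γ) = Q(√281, √110))

Obviously Q(γ) ⊆ Q(√281, √110), and [Q(√281, √110):Q] = 4 (since 281, 110 are distinct squarefree integers > 1 with 30910 not a perfect square). To show equality we compute the minimal polynomial of γ. From γ = √281 + √110: γ^2 = 281 + 2√(30910) + 110 = 391 + 2√(30910), so γ^2 - 391 = 2√(30910); squaring, (γ^2 - 391)^2 = 4·30910, i.e. γ^4 - 782γ^2 + 152881 - 123640 = 0, i.e. γ^4 - 782γ^2 + 29241 = 0. So γ is a root of x^4 - 782x^2 + 29241. This polynomial is irreducible over Q: it has no rational root (each ±√281 ± √110 is irrational), and any factorization into two quadratics over Q would force √(30910) ∈ Q (pairing opposite roots) or √281, √110 ∈ Q (other pairings), all impossible. Hence [Q(γ):Q] = 4 = [Q(√281, √110):Q], so Q(γ) = Q(√281, √110).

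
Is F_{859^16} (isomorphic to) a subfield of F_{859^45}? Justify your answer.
No: F_{859^16} is not a subfield of F_{859^45}

F_{p^m} embeds in F_{p^n} iff m | n. Here 16 ∤ 45 (since 45 = 2·16 + 13 with remainder 13 ≠ 0), so F_{859^16} is not a subfield of F_{859^45}. Equivalently: if it were, the tower law would give 16 = [F_{859^16}:F_859] dividing [F_{859^45}:F_859] = 45, contradiction.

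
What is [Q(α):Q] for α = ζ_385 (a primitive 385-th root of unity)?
[Q(α):Q] = 240

The minimal polynomial of ζ_385 over Q is the 385-th cyclotomic polynomial Φ_385(x), which is irreducible over Q and has degree φ(385) = 240. Hence [Q(α):Q] = φ(385) = 240.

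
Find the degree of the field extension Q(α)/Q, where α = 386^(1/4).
[Q(α):Q] = 4

α is a root of x^4 - 386. By Eisenstein's criterion at the prime p = 2 (which divides the constant term 386 but p^2 = 4 does not, since 386 is squarefree), x^4 - 386 is irreducible over Q. Hence [Q(α):Q] = 4.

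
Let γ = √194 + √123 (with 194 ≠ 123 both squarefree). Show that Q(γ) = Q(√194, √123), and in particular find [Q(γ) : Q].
[Q(γ) : Q] = 4 (equivalently, Q(γ) = Q(√194, √123))

Obviously Q(γ) ⊆ Q(√194, √123), and [Q(√194, √123):Q] = 4 (since 194, 123 are distinct squarefree integers > 1 with 23862 not a perfect square). To show equality we compute the minimal polynomial of γ. From γ = √194 + √123: γ^2 = 194 + 2√(23862) + 123 = 317 + 2√(23862), so γ^2 - 317 = 2√(23862); squaring, (γ^2 - 317)^2 = 4·23862, i.e. γ^4 - 634γ^2 + 100489 - 95448 = 0, i.e. γ^4 - 634γ^2 + 5041 = 0. So γ is a root of x^4 - 634x^2 + 5041. This polynomial is irreducible over Q: it has no rational root (each ±√194 ± √123 is irrational), and any factorization into two quadratics over Q would force √(23862) ∈ Q (pairing opposite roots) or √194, √123 ∈ Q (other pairings), all impossible. Hence [Q(γ):Q] = 4 = [Q(√194, √123):Q], so Q(γ) = Q(√194, √123).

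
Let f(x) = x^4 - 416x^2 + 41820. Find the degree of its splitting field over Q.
[K : Q] = 4

Solving the quadratic in x^2: x^2 = (416 ± √(416^2 - 4·41820))/2 = (416 ± √5776)/2 = (416 ± 76)/2, giving x^2 = 170 or x^2 = 246. So f(x) = (x^2 - 170)(x^2 - 246) and the roots of f are ±√170, ±√246. Hence the splitting field is K = Q(√170, √246). Since 170 and 246 are distinct squarefree integers > 1, their product 41820 is not a perfect square, so √246 ∉ Q(√170). By the tower law [K:Q] = [Q(√170,√246):Q(√170)] · [Q(√170):Q] = 2 · 2 = 4.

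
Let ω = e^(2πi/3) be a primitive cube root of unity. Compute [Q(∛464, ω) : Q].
[Q(∛464, ω) : Q] = 6

[Q(∛464):Q] = 3 (min poly x^3 - 464, irreducible since 464 is not a perfect cube). [Q(ω):Q] = 2 (min poly x^2 + x + 1). Since Q(∛464) ⊂ R and ω ∉ R, we have ω ∉ Q(∛464), so x^2 + x + 1 remains irreducible over Q(∛464) and [Q(∛464, ω) : Q(∛464)] = 2. By the tower law, [Q(∛464, ω) : Q] = 3 · 2 = 6. (In fact Q(∛464, ω) is the splitting field of x^3 - 464 over Q.)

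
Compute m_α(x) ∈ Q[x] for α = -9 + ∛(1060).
m_α(x) = x^3 + 27x^2 + 243x - 331

Set β = α + 9 = ∛(1060), so β^3 = 1060. Then (α + 9)^3 - 1060 = 0, i.e. α is a root of g(x) = (x + 9)^3 - 1060 = x^3 + 27x^2 + 243x - 331. Since g(x) = h(x + 9) where h(x) = x^3 - 1060, and h is irreducible over Q (because 1060 is not a perfect cube, so h has no rational root, and a monic cubic with no rational root is irreducible), g is also irreducible (irreducibility is preserved under the substitution x → x + 9). Hence m_α(x) = x^3 + 27x^2 + 243x - 331.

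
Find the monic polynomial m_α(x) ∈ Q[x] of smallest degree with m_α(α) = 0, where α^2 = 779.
m_α(x) = x^2 - 779

α satisfies α^2 - 779 = 0, so x^2 - 779 annihilates α. Since d = 779 is squarefree and ≠ 1, it is not a perfect square in Q, so x^2 - 779 has no rational root and is therefore irreducible over Q (a degree-2 polynomial over a field is irreducible iff it has no root). Hence m_α(x) = x^2 - 779.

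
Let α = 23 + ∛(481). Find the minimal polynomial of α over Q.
m_α(x) = x^3 - 69x^2 + 1587x - 12648

Set β = α - 23 = ∛(481), so β^3 = 481. Then (α - 23)^3 - 481 = 0, i.e. α is a root of g(x) = (x - 23)^3 - 481 = x^3 - 69x^2 + 1587x - 12648. Since g(x) = h(x - 23) where h(x) = x^3 - 481, and h is irreducible over Q (because 481 is not a perfect cube, so h has no rational root, and a monic cubic with no rational root is irreducible), g is also irreducible (irreducibility is preserved under the substitution x → x - 23). Hence m_α(x) = x^3 - 69x^2 + 1587x - 12648.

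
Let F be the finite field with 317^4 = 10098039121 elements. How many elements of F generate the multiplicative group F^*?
There are φ(10098039120) = 2404786176 primitive elements

F_q^* is cyclic of order q - 1 = 10098039120. A cyclic group of order m has exactly φ(m) generators. Here m = 10098039120 = 2^4 · 3 · 5 · 13 · 53 · 79 · 773, so the number of primitive elements is φ(10098039120) = 2404786176.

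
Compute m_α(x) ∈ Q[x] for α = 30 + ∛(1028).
m_α(x) = x^3 - 90x^2 + 2700x - 28028

Set β = α - 30 = ∛(1028), so β^3 = 1028. Then (α - 30)^3 - 1028 = 0, i.e. α is a root of g(x) = (x - 30)^3 - 1028 = x^3 - 90x^2 + 2700x - 28028. Since g(x) = h(x - 30) where h(x) = x^3 - 1028, and h is irreducible over Q (because 1028 is not a perfect cube, so h has no rational root, and a monic cubic with no rational root is irreducible), g is also irreducible (irreducibility is preserved under the substitution x → x - 30). Hence m_α(x) = x^3 - 90x^2 + 2700x - 28028.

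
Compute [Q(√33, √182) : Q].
[Q(√33, √182) : Q] = 4

[Q(√33):Q] = 2 (min poly x^2 - 33, irreducible since 33 is squarefree > 1). For the top step, suppose √182 ∈ Q(√33), say √182 = c + d√33 with c, d ∈ Q. Squaring: 182 = c^2 + 33d^2 + 2cd√33. Since √33 ∉ Q this forces 2cd = 0. If d = 0 then √182 = c ∈ Q, contradicting 182 squarefree > 1. If c = 0 then 182 = 33d^2, so 33·182 = (33d)^2 is a perfect square in Q — but 33·182 = 6006 is not a perfect square (since 33 and 182 are distinct squarefree integers). Contradiction. Hence √182 ∉ Q(√33), so x^2 - 182 stays irreducible over Q(√33) and [Q(√33, √182) : Q(√33)] = 2. By the tower law, [Q(√33, √182) : Q] = 2 · 2 = 4.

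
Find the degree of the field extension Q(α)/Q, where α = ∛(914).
[Q(α):Q] = 3

The minimal polynomial of α is x^3 - 914, irreducible over Q since 914 is not a perfect cube (so x^3 - 914 has no rational root). Hence [Q(α):Q] = deg(m_α) = 3.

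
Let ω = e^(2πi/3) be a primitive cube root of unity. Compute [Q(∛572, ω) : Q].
[Q(∛572, ω) : Q] = 6

[Q(∛572):Q] = 3 (min poly x^3 - 572, irreducible since 572 is not a perfect cube). [Q(ω):Q] = 2 (min poly x^2 + x + 1). Since Q(∛572) ⊂ R and ω ∉ R, we have ω ∉ Q(∛572), so x^2 + x + 1 remains irreducible over Q(∛572) and [Q(∛572, ω) : Q(∛572)] = 2. By the tower law, [Q(∛572, ω) : Q] = 3 · 2 = 6. (In fact Q(∛572, ω) is the splitting field of x^3 - 572 over Q.)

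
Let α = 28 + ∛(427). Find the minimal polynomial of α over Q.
m_α(x) = x^3 - 84x^2 + 2352x - 22379

Set β = α - 28 = ∛(427), so β^3 = 427. Then (α - 28)^3 - 427 = 0, i.e. α is a root of g(x) = (x - 28)^3 - 427 = x^3 - 84x^2 + 2352x - 22379. Since g(x) = h(x - 28) where h(x) = x^3 - 427, and h is irreducible over Q (because 427 is not a perfect cube, so h has no rational root, and a monic cubic with no rational root is irreducible), g is also irreducible (irreducibility is preserved under the substitution x → x - 28). Hence m_α(x) = x^3 - 84x^2 + 2352x - 22379.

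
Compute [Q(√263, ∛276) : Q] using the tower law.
[Q(√263, ∛276) : Q] = 6

Let L = Q(√263, ∛276). Since Q(√263) ⊂ L and [Q(√263):Q] = 2, the tower law gives 2 | [L:Q]. Likewise Q(∛276) ⊂ L with [Q(∛276):Q] = 3 (because 276 is not a perfect cube), so 3 | [L:Q]. As gcd(2,3) = 1, [L:Q] is divisible by 6. Conversely L is generated over Q by √263 and ∛276, so [L:Q] ≤ 2·3 = 6. Therefore [Q(√263, ∛276) : Q] = 6.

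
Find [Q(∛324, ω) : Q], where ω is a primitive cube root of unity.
[Q(∛324, ω) : Q] = 6

[Q(∛324):Q] = 3 (min poly x^3 - 324, irreducible since 324 is not a perfect cube). [Q(ω):Q] = 2 (min poly x^2 + x + 1). Since Q(∛324) ⊂ R and ω ∉ R, we have ω ∉ Q(∛324), so x^2 + x + 1 remains irreducible over Q(∛324) and [Q(∛324, ω) : Q(∛324)] = 2. By the tower law, [Q(∛324, ω) : Q] = 3 · 2 = 6. (In fact Q(∛324, ω) is the splitting field of x^3 - 324 over Q.)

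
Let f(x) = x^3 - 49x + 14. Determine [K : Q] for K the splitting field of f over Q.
[K : Q] = 6

By the rational root test, any rational root of the monic integer polynomial f(x) = x^3 - 49x + 14 must be an integer dividing the constant term 14, i.e. one of ±{1, 2, 7, 14}. Evaluating: f(1) = -34, f(-1) = 62, f(2) = -76, f(-2) = 104, f(7) = 14, f(-7) = 14, f(14) = 2072, f(-14) = -2044; none is 0, so f has no rational root and is therefore irreducible over Q (a cubic with no linear factor over a field is irreducible). For an irreducible cubic, the Galois group is A_3 or S_3 according as the discriminant disc(f) = -4a^3 - 27b^2 = -4·(-49)^3 - 27·(14)^2 = 465304 is or is not a square in Q. Here disc(f) = 465304 is not a perfect square in Q, so the Galois group of f over Q is not contained in A_3 and must be all of S_3. The splitting field has degree |S_3| = 6 over Q, so [K : Q] = 6.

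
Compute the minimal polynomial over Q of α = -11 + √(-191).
m_α(x) = x^2 + 22x + 312

From α + 11 = √(-191), squaring gives (α + 11)^2 = -191, i.e. α^2 + 22α + 121 = -191, so α^2 + 22α + 312 = 0. The discriminant of x^2 + 22x + 312 is (22)^2 - 4·(312) = 484 - 1248 = -764, and 4·(-191) is not a perfect square in Q since -191 is squarefree and ≠ 1. Hence x^2 + 22x + 312 is irreducible over Q and is the minimal polynomial of α.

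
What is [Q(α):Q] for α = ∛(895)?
[Q(α):Q] = 3

The minimal polynomial of α is x^3 - 895, irreducible over Q since 895 is not a perfect cube (so x^3 - 895 has no rational root). Hence [Q(α):Q] = deg(m_α) = 3.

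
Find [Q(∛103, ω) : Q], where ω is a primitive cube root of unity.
[Q(∛103, ω) : Q] = 6

[Q(∛103):Q] = 3 (min poly x^3 - 103, irreducible since 103 is not a perfect cube). [Q(ω):Q] = 2 (min poly x^2 + x + 1). Since Q(∛103) ⊂ R and ω ∉ R, we have ω ∉ Q(∛103), so x^2 + x + 1 remains irreducible over Q(∛103) and [Q(∛103, ω) : Q(∛103)] = 2. By the tower law, [Q(∛103, ω) : Q] = 3 · 2 = 6. (In fact Q(∛103, ω) is the splitting field of x^3 - 103 over Q.)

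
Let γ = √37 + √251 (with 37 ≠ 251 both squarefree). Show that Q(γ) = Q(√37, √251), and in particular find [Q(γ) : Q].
[Q(γ) : Q] = 4 (equivalently, Q(γ) = Q(√37, √251))

Obviously Q(γ) ⊆ Q(√37, √251), and [Q(√37, √251):Q] = 4 (since 37, 251 are distinct squarefree integers > 1 with 9287 not a perfect square). To show equality we compute the minimal polynomial of γ. From γ = √37 + √251: γ^2 = 37 + 2√(9287) + 251 = 288 + 2√(9287), so γ^2 - 288 = 2√(9287); squaring, (γ^2 - 288)^2 = 4·9287, i.e. γ^4 - 576γ^2 + 82944 - 37148 = 0, i.e. γ^4 - 576γ^2 + 45796 = 0. So γ is a root of x^4 - 576x^2 + 45796. This polynomial is irreducible over Q: it has no rational root (each ±√37 ± √251 is irrational), and any factorization into two quadratics over Q would force √(9287) ∈ Q (pairing opposite roots) or √37, √251 ∈ Q (other pairings), all impossible. Hence [Q(γ):Q] = 4 = [Q(√37, √251):Q], so Q(γ) = Q(√37, √251).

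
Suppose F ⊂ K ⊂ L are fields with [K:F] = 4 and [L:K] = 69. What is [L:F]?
[L:F] = 276

The tower law says that for any tower of field extensions F ⊂ K ⊂ L with finite degrees, [L:F] = [L:K] · [K:F]. Here this gives [L:F] = 69 · 4 = 276.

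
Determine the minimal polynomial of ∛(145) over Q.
m_α(x) = x^3 - 145

α satisfies α^3 = 145, so x^3 - 145 annihilates α. By the rational root test, a rational root p/q (in lowest terms) of x^3 - 145 would satisfy p^3 = 145 q^3, forcing q = 1 and p^3 = 145; but 145 is not a perfect cube, contradiction. A monic cubic over Q with no rational root is irreducible (any nontrivial factorization would include a linear factor). Hence x^3 - 145 is the minimal polynomial of α, and in particular [Q(α):Q] = 3.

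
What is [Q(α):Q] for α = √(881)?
[Q(α):Q] = 2

[Q(α):Q] equals the degree of the minimal polynomial of α. Here α^2 = 881 and x^2 - 881 is irreducible (d = 881 is squarefree, ≠ 1, hence not a square), so deg(m_α) = 2. Thus [Q(α):Q] = 2.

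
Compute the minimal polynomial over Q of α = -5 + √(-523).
m_α(x) = x^2 + 10x + 548

From α + 5 = √(-523), squaring gives (α + 5)^2 = -523, i.e. α^2 + 10α + 25 = -523, so α^2 + 10α + 548 = 0. The discriminant of x^2 + 10x + 548 is (10)^2 - 4·(548) = 100 - 2192 = -2092, and 4·(-523) is not a perfect square in Q since -523 is squarefree and ≠ 1. Hence x^2 + 10x + 548 is irreducible over Q and is the minimal polynomial of α.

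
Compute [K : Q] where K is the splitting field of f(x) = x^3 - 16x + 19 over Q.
[K : Q] = 6

By the rational root test, any rational root of the monic integer polynomial f(x) = x^3 - 16x + 19 must be an integer dividing the constant term 19, i.e. one of ±{1, 19}. Evaluating: f(1) = 4, f(-1) = 34, f(19) = 6574, f(-19) = -6536; none is 0, so f has no rational root and is therefore irreducible over Q (a cubic with no linear factor over a field is irreducible). For an irreducible cubic, the Galois group is A_3 or S_3 according as the discriminant disc(f) = -4a^3 - 27b^2 = -4·(-16)^3 - 27·(19)^2 = 6637 is or is not a square in Q. Here disc(f) = 6637 is not a perfect square in Q, so the Galois group of f over Q is not contained in A_3 and must be all of S_3. The splitting field has degree |S_3| = 6 over Q, so [K : Q] = 6.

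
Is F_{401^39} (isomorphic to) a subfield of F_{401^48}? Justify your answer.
No: F_{401^39} is not a subfield of F_{401^48}

F_{p^m} embeds in F_{p^n} iff m | n. Here 39 ∤ 48 (since 48 = 1·39 + 9 with remainder 9 ≠ 0), so F_{401^39} is not a subfield of F_{401^48}. Equivalently: if it were, the tower law would give 39 = [F_{401^39}:F_401] dividing [F_{401^48}:F_401] = 48, contradiction.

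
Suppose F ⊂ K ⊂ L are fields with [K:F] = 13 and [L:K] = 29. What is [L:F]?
[L:F] = 377

The tower law says that for any tower of field extensions F ⊂ K ⊂ L with finite degrees, [L:F] = [L:K] · [K:F]. Here this gives [L:F] = 29 · 13 = 377.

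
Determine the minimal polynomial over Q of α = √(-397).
m_α(x) = x^2 + 397

α satisfies α^2 + 397 = 0, so x^2 + 397 annihilates α. Since d = -397 is squarefree and ≠ 1, it is not a perfect square in Q, so x^2 + 397 has no rational root and is therefore irreducible over Q (a degree-2 polynomial over a field is irreducible iff it has no root). Hence m_α(x) = x^2 + 397.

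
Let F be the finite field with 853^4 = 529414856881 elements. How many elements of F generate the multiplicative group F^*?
There are φ(529414856880) = 104044953600 primitive elements

F_q^* is cyclic of order q - 1 = 529414856880. A cyclic group of order m has exactly φ(m) generators. Here m = 529414856880 = 2^4 · 3 · 5 · 7 · 13 · 29 · 61 · 71 · 193, so the number of primitive elements is φ(529414856880) = 104044953600.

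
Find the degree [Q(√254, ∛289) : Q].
[Q(√254, ∛289) : Q] = 6

Let L = Q(√254, ∛289). Since Q(√254) ⊂ L and [Q(√254):Q] = 2, the tower law gives 2 | [L:Q]. Likewise Q(∛289) ⊂ L with [Q(∛289):Q] = 3 (because 289 is not a perfect cube), so 3 | [L:Q]. As gcd(2,3) = 1, [L:Q] is divisible by 6. Conversely L is generated over Q by √254 and ∛289, so [L:Q] ≤ 2·3 = 6. Therefore [Q(√254, ∛289) : Q] = 6.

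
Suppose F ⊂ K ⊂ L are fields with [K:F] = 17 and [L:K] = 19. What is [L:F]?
[L:F] = 323

The tower law says that for any tower of field extensions F ⊂ K ⊂ L with finite degrees, [L:F] = [L:K] · [K:F]. Here this gives [L:F] = 19 · 17 = 323.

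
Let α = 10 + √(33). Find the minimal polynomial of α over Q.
m_α(x) = x^2 - 20x + 67

From α - 10 = √(33), squaring gives (α - 10)^2 = 33, i.e. α^2 - 20α + 100 = 33, so α^2 - 20α + 67 = 0. The discriminant of x^2 - 20x + 67 is (-20)^2 - 4·(67) = 400 - 268 = 132, and 4·(33) is not a perfect square in Q since 33 is squarefree and ≠ 1. Hence x^2 - 20x + 67 is irreducible over Q and is the minimal polynomial of α.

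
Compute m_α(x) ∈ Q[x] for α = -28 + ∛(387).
m_α(x) = x^3 + 84x^2 + 2352x + 21565

Set β = α + 28 = ∛(387), so β^3 = 387. Then (α + 28)^3 - 387 = 0, i.e. α is a root of g(x) = (x + 28)^3 - 387 = x^3 + 84x^2 + 2352x + 21565. Since g(x) = h(x + 28) where h(x) = x^3 - 387, and h is irreducible over Q (because 387 is not a perfect cube, so h has no rational root, and a monic cubic with no rational root is irreducible), g is also irreducible (irreducibility is preserved under the substitution x → x + 28). Hence m_α(x) = x^3 + 84x^2 + 2352x + 21565.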